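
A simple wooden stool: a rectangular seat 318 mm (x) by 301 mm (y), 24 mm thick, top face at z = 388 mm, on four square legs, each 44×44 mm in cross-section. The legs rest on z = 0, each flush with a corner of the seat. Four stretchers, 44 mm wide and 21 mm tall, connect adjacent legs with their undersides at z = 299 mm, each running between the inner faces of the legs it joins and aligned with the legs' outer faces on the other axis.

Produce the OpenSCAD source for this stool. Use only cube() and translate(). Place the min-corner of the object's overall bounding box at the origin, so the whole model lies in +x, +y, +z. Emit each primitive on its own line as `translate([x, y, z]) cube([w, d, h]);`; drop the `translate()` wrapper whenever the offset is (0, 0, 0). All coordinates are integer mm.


translate([0, 0, 364]) cube([318, 301, 24]);
cube([44, 44, 364]);
translate([274, 0, 0]) cube([44, 44, 364]);
translate([0, 257, 0]) cube([44, 44, 364]);
translate([274, 257, 0]) cube([44, 44, 364]);
translate([44, 0, 299]) cube([230, 44, 21]);
translate([44, 257, 299]) cube([230, 44, 21]);
translate([0, 44, 299]) cube([44, 213, 21]);
translate([274, 44, 299]) cube([44, 213, 21]);


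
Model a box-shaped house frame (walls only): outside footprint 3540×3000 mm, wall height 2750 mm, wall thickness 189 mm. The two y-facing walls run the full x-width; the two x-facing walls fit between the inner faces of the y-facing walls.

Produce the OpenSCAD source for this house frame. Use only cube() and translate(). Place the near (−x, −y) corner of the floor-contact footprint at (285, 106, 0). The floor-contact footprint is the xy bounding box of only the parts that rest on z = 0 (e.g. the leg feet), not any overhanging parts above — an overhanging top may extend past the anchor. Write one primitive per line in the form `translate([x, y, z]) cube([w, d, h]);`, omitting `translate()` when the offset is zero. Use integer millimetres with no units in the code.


translate([285, 106, 0]) cube([3540, 189, 2750]);
translate([285, 2917, 0]) cube([3540, 189, 2750]);
translate([285, 295, 0]) cube([189, 2622, 2750]);
translate([3636, 295, 0]) cube([189, 2622, 2750]);


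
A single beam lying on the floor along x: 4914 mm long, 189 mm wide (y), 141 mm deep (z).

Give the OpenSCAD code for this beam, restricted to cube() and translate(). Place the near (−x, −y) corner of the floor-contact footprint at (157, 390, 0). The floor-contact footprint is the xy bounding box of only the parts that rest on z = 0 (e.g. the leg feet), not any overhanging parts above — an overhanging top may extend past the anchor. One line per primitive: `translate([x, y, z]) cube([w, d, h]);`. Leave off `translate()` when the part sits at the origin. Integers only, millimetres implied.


translate([157, 390, 0]) cube([4914, 189, 141]);


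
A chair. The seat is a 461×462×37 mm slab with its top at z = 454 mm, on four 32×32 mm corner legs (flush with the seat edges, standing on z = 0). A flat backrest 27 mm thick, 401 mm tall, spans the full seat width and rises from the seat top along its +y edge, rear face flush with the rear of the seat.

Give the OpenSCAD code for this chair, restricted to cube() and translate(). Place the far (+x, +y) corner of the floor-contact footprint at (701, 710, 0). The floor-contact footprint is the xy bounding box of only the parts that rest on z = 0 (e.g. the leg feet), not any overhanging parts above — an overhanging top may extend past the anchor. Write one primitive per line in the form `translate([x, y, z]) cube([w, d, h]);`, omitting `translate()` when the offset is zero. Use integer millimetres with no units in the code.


translate([240, 248, 417]) cube([461, 462, 37]);
translate([240, 248, 0]) cube([32, 32, 417]);
translate([669, 248, 0]) cube([32, 32, 417]);
translate([240, 678, 0]) cube([32, 32, 417]);
translate([669, 678, 0]) cube([32, 32, 417]);
translate([240, 683, 454]) cube([461, 27, 401]);


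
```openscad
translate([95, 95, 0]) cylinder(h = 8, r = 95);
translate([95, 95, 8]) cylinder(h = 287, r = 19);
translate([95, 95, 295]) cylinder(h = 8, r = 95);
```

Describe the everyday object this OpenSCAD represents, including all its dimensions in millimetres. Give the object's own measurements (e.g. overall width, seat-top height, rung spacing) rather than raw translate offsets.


A spool: two coaxial disc flanges of radius 95 mm and thickness 8 mm, joined by a core cylinder of radius 19 mm and height 287 mm. The lower flange rests on z = 0 and the three cylinders share a vertical axis.


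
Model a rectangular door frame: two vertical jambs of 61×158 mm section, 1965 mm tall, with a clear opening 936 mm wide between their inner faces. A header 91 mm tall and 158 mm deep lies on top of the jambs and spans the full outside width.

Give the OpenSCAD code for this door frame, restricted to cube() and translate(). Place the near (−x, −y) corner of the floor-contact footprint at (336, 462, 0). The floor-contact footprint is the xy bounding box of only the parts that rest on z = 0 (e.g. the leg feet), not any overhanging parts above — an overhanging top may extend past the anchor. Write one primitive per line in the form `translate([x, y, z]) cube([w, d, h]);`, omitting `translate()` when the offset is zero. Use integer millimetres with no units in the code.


translate([336, 462, 0]) cube([61, 158, 1965]);
translate([1333, 462, 0]) cube([61, 158, 1965]);
translate([336, 462, 1965]) cube([1058, 158, 91]);


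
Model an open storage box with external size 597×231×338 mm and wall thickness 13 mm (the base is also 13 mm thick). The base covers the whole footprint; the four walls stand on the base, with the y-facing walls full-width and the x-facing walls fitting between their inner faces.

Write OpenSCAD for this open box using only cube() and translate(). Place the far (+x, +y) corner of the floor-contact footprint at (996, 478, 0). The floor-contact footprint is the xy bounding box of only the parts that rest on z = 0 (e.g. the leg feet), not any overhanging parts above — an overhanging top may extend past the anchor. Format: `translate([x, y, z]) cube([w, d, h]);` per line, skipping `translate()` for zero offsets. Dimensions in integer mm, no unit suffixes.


translate([399, 247, 0]) cube([597, 231, 13]);
translate([399, 247, 13]) cube([597, 13, 325]);
translate([399, 465, 13]) cube([597, 13, 325]);
translate([399, 260, 13]) cube([13, 205, 325]);
translate([983, 260, 13]) cube([13, 205, 325]);


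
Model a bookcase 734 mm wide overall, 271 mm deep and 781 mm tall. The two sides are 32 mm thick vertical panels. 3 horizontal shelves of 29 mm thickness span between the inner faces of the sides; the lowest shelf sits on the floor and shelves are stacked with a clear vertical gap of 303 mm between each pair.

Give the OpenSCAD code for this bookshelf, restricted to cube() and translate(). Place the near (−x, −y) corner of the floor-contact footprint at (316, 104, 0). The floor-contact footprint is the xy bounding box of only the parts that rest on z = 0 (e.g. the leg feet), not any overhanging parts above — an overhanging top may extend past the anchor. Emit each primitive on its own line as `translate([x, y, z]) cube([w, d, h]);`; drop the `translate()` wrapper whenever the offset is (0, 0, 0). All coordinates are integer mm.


translate([316, 104, 0]) cube([32, 271, 781]);
translate([1018, 104, 0]) cube([32, 271, 781]);
translate([348, 104, 0]) cube([670, 271, 29]);
translate([348, 104, 332]) cube([670, 271, 29]);
translate([348, 104, 664]) cube([670, 271, 29]);


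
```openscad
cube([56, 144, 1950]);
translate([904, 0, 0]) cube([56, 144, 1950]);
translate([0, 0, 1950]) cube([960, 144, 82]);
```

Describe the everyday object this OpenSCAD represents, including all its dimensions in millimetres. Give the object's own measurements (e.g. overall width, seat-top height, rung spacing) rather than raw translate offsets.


A door frame. The clear opening is 848 mm wide and 1950 mm high. Two 56 mm wide jambs, 144 mm deep, stand either side of the opening from the floor to the top of the opening. A 82 mm thick head sits across the top of both jambs, spanning the full outside width of the frame.


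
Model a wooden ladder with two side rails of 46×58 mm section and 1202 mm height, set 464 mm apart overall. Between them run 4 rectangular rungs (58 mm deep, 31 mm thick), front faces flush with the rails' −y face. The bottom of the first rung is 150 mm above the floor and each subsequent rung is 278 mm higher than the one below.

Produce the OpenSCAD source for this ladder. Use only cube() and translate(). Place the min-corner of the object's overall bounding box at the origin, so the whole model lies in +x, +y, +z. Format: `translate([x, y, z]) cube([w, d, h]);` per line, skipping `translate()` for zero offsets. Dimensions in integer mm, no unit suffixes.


// rung span = 464 - 2*46 = 372
// rung[k] z = 150 + k*278
cube([46, 58, 1202]);
translate([418, 0, 0]) cube([46, 58, 1202]);
translate([46, 0, 150]) cube([372, 58, 31]);
translate([46, 0, 428]) cube([372, 58, 31]);
translate([46, 0, 706]) cube([372, 58, 31]);
translate([46, 0, 984]) cube([372, 58, 31]);


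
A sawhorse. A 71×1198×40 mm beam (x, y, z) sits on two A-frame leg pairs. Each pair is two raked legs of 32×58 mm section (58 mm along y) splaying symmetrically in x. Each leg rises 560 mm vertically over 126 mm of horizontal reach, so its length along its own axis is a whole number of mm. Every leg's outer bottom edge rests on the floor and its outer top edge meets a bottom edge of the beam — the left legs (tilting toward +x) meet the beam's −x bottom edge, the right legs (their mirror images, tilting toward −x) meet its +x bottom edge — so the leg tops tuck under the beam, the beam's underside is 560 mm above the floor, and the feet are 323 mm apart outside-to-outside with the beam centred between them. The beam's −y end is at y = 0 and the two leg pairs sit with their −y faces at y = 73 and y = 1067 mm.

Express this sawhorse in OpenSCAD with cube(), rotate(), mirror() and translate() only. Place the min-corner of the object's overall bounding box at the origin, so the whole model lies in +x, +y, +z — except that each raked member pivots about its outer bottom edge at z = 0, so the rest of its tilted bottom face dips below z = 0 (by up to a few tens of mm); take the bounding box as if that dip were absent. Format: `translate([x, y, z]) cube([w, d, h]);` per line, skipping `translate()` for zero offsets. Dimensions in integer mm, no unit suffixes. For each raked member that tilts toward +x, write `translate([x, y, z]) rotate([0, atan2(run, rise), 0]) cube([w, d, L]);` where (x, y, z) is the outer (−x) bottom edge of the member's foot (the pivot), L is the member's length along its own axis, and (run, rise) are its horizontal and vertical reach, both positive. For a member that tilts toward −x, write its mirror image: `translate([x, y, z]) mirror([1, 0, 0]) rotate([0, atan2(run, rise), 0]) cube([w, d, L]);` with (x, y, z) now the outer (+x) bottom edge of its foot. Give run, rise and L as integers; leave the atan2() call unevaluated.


translate([126, 0, 560]) cube([71, 1198, 40]);
translate([0, 73, 0]) rotate([0, atan2(126, 560), 0]) cube([32, 58, 574]);
translate([323, 73, 0]) mirror([1, 0, 0]) rotate([0, atan2(126, 560), 0]) cube([32, 58, 574]);
translate([0, 1067, 0]) rotate([0, atan2(126, 560), 0]) cube([32, 58, 574]);
translate([323, 1067, 0]) mirror([1, 0, 0]) rotate([0, atan2(126, 560), 0]) cube([32, 58, 574]);


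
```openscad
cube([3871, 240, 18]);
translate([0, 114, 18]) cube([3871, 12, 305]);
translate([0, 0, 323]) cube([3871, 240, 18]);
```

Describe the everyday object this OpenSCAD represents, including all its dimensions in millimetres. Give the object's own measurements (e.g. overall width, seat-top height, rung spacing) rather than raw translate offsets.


An I-beam lying along x, 3871 mm long. Overall section height 341 mm. Two flanges 240 mm wide (y) and 18 mm thick, one on the floor and one at the top; a web 12 mm thick runs between them, centred on the flange width.


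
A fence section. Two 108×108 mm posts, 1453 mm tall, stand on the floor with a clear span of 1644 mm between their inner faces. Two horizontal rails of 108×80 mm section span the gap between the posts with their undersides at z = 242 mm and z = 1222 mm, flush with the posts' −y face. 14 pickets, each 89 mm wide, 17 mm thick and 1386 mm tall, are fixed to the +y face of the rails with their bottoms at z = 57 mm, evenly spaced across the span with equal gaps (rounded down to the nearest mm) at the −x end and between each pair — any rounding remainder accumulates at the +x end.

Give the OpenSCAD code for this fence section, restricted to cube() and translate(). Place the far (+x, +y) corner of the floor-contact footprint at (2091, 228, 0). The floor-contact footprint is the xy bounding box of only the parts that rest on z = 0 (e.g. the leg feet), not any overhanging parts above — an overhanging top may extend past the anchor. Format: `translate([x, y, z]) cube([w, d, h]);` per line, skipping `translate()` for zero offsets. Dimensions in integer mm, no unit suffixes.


translate([231, 120, 0]) cube([108, 108, 1453]);
translate([1983, 120, 0]) cube([108, 108, 1453]);
translate([339, 120, 242]) cube([1644, 108, 80]);
translate([339, 120, 1222]) cube([1644, 108, 80]);
translate([365, 228, 57]) cube([89, 17, 1386]);
translate([480, 228, 57]) cube([89, 17, 1386]);
translate([595, 228, 57]) cube([89, 17, 1386]);
translate([710, 228, 57]) cube([89, 17, 1386]);
translate([825, 228, 57]) cube([89, 17, 1386]);
translate([940, 228, 57]) cube([89, 17, 1386]);
translate([1055, 228, 57]) cube([89, 17, 1386]);
translate([1170, 228, 57]) cube([89, 17, 1386]);
translate([1285, 228, 57]) cube([89, 17, 1386]);
translate([1400, 228, 57]) cube([89, 17, 1386]);
translate([1515, 228, 57]) cube([89, 17, 1386]);
translate([1630, 228, 57]) cube([89, 17, 1386]);
translate([1745, 228, 57]) cube([89, 17, 1386]);
translate([1860, 228, 57]) cube([89, 17, 1386]);


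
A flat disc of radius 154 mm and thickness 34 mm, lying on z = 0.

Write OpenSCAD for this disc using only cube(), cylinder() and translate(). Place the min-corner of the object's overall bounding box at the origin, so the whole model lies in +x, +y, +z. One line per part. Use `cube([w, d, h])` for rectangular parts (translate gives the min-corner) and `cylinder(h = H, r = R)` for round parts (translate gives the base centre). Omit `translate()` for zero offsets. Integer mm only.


translate([154, 154, 0]) cylinder(h = 34, r = 154);


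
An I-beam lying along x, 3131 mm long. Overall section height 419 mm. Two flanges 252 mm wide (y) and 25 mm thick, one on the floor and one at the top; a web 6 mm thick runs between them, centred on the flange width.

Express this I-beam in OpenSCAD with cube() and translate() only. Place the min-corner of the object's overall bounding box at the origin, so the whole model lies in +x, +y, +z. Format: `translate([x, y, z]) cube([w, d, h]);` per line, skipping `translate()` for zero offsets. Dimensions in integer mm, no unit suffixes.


cube([3131, 252, 25]);
translate([0, 123, 25]) cube([3131, 6, 369]);
translate([0, 0, 394]) cube([3131, 252, 25]);


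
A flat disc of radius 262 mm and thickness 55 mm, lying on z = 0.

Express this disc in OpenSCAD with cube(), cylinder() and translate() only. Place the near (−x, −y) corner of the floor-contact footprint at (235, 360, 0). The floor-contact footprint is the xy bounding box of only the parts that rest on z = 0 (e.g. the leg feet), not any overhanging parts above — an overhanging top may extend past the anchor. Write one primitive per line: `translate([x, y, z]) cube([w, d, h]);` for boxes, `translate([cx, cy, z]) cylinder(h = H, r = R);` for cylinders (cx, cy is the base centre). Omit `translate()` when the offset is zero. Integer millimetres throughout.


translate([497, 622, 0]) cylinder(h = 55, r = 262);


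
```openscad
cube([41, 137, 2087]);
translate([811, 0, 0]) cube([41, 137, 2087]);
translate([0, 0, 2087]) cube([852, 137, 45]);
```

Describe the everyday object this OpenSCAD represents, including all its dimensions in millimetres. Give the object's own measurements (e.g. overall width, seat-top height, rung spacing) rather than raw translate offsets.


A door frame. The clear opening is 770 mm wide and 2087 mm high. Two 41 mm wide jambs, 137 mm deep, stand either side of the opening from the floor to the top of the opening. A 45 mm thick head sits across the top of both jambs, spanning the full outside width of the frame.


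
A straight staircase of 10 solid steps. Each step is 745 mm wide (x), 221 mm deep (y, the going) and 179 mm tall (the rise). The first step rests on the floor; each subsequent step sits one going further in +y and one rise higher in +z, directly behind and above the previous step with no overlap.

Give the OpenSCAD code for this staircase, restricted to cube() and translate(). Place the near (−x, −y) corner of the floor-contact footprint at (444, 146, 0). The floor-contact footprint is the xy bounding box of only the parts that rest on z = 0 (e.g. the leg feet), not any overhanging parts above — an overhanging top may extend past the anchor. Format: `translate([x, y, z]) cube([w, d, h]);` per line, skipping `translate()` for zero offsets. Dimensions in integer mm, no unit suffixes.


translate([444, 146, 0]) cube([745, 221, 179]);
translate([444, 367, 179]) cube([745, 221, 179]);
translate([444, 588, 358]) cube([745, 221, 179]);
translate([444, 809, 537]) cube([745, 221, 179]);
translate([444, 1030, 716]) cube([745, 221, 179]);
translate([444, 1251, 895]) cube([745, 221, 179]);
translate([444, 1472, 1074]) cube([745, 221, 179]);
translate([444, 1693, 1253]) cube([745, 221, 179]);
translate([444, 1914, 1432]) cube([745, 221, 179]);
translate([444, 2135, 1611]) cube([745, 221, 179]);


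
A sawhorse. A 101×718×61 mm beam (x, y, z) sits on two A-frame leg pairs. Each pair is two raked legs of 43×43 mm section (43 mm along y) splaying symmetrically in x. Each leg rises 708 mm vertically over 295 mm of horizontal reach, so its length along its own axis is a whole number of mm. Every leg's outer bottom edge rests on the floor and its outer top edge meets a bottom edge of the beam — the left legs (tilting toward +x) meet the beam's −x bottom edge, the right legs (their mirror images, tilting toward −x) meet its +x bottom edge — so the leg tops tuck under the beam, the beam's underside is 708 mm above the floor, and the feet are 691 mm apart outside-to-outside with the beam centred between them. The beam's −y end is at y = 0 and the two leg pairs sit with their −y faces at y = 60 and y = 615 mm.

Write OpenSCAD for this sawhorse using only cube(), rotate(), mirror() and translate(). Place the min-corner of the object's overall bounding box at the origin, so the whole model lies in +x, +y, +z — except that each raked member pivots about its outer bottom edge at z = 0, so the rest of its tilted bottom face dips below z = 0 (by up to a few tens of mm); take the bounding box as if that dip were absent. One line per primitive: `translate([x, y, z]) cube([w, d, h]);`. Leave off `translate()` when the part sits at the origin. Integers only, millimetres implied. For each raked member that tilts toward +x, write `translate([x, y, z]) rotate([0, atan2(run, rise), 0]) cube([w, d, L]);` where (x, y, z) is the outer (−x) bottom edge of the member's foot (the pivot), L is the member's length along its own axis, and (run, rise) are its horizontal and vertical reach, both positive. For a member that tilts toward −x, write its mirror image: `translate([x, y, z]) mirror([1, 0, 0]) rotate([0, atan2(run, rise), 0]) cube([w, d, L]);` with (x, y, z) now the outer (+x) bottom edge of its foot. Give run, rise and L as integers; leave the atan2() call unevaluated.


translate([295, 0, 708]) cube([101, 718, 61]);
translate([0, 60, 0]) rotate([0, atan2(295, 708), 0]) cube([43, 43, 767]);
translate([691, 60, 0]) mirror([1, 0, 0]) rotate([0, atan2(295, 708), 0]) cube([43, 43, 767]);
translate([0, 615, 0]) rotate([0, atan2(295, 708), 0]) cube([43, 43, 767]);
translate([691, 615, 0]) mirror([1, 0, 0]) rotate([0, atan2(295, 708), 0]) cube([43, 43, 767]);


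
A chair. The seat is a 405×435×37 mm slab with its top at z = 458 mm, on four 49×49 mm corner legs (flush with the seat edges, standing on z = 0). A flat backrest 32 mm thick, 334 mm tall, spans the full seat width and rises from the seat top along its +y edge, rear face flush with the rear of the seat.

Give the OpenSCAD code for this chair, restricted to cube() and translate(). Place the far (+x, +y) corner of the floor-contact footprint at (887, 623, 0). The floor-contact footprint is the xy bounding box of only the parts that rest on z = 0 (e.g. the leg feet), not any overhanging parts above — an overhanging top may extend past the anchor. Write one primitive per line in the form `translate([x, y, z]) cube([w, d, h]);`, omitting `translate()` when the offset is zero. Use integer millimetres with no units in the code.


translate([482, 188, 421]) cube([405, 435, 37]);
translate([482, 188, 0]) cube([49, 49, 421]);
translate([838, 188, 0]) cube([49, 49, 421]);
translate([482, 574, 0]) cube([49, 49, 421]);
translate([838, 574, 0]) cube([49, 49, 421]);
translate([482, 591, 458]) cube([405, 32, 334]);


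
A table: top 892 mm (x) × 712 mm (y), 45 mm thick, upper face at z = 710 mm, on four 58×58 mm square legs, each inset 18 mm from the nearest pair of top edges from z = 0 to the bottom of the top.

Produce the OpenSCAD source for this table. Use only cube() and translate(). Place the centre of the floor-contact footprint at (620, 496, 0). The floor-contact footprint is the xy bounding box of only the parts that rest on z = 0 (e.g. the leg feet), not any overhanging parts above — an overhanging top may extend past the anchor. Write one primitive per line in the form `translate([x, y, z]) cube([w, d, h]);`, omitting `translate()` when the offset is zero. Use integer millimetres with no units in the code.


// leg_h = 710 - 45 = 665
translate([174, 140, 665]) cube([892, 712, 45]);
translate([192, 158, 0]) cube([58, 58, 665]);
translate([990, 158, 0]) cube([58, 58, 665]);
translate([192, 776, 0]) cube([58, 58, 665]);
translate([990, 776, 0]) cube([58, 58, 665]);


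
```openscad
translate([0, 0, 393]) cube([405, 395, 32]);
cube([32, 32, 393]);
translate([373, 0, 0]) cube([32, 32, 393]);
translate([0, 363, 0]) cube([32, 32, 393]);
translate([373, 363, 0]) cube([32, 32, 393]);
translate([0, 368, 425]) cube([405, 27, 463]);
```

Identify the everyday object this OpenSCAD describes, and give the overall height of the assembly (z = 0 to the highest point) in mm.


A chair. The overall height is 888 mm.

A slab on four corner posts with a tall panel at the back — a chair. The seat slab sits at z = 393 with thickness 32, and the 463 mm backrest starts at the seat top, so the overall height is 393 + 32 + 463 = 888 mm.


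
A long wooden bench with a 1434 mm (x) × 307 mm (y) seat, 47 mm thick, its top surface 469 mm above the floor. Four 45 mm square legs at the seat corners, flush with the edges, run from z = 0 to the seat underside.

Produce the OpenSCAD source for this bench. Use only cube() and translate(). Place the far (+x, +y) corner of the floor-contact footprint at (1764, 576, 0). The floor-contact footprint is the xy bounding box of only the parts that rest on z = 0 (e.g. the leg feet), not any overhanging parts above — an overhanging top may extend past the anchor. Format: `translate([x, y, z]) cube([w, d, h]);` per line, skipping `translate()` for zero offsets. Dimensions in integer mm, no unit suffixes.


translate([330, 269, 422]) cube([1434, 307, 47]);
translate([330, 269, 0]) cube([45, 45, 422]);
translate([330, 531, 0]) cube([45, 45, 422]);
translate([1719, 269, 0]) cube([45, 45, 422]);
translate([1719, 531, 0]) cube([45, 45, 422]);


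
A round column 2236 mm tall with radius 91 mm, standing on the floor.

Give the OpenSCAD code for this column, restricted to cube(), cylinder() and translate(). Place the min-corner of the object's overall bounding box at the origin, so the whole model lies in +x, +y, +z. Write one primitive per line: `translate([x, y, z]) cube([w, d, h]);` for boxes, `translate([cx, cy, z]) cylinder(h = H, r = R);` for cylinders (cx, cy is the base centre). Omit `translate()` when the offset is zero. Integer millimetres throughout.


translate([91, 91, 0]) cylinder(h = 2236, r = 91);


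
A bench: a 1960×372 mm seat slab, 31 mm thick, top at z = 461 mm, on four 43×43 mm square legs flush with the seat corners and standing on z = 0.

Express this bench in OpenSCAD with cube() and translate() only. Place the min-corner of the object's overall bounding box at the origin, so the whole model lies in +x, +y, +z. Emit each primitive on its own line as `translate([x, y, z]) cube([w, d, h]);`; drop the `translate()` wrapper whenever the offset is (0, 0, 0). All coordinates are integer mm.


// leg_h = 461 − 31 = 430
translate([0, 0, 430]) cube([1960, 372, 31]);
cube([43, 43, 430]);
translate([0, 329, 0]) cube([43, 43, 430]);
translate([1917, 0, 0]) cube([43, 43, 430]);
translate([1917, 329, 0]) cube([43, 43, 430]);


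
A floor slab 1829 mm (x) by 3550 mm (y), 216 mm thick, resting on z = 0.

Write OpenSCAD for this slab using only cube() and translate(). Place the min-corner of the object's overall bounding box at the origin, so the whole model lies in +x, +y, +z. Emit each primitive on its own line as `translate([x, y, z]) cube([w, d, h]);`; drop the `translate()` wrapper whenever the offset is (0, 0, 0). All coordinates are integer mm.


cube([1829, 3550, 216]);


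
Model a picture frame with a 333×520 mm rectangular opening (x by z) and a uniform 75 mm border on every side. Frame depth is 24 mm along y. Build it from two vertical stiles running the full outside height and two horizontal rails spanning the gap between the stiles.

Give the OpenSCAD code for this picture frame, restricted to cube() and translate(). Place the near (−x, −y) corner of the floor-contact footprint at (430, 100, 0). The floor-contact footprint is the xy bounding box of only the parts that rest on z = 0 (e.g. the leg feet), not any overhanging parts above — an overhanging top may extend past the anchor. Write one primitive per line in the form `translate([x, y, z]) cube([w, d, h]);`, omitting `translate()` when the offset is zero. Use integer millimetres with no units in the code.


translate([430, 100, 0]) cube([75, 24, 670]);
translate([838, 100, 0]) cube([75, 24, 670]);
translate([505, 100, 0]) cube([333, 24, 75]);
translate([505, 100, 595]) cube([333, 24, 75]);


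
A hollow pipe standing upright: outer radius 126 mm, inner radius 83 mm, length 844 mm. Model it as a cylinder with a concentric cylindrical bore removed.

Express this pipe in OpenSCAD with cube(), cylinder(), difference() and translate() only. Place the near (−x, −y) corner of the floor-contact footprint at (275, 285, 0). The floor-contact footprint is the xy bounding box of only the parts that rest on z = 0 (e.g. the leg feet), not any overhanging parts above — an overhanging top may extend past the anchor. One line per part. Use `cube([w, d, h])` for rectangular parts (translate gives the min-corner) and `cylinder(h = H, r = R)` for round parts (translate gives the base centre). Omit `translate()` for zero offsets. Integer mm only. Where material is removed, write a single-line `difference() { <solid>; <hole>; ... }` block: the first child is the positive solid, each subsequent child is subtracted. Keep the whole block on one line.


difference() { translate([401, 411, 0]) cylinder(h = 844, r = 126); translate([401, 411, 0]) cylinder(h = 844, r = 83); }


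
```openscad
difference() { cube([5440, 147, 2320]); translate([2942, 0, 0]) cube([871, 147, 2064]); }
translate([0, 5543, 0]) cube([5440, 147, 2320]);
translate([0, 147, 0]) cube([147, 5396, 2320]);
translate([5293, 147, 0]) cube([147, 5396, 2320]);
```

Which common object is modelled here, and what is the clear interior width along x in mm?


A single room. The interior width is 5146 mm.

Four walls enclosing a rectangle with a door in the front wall — a room. Outside width 5440 minus two 147 mm walls gives 5146 mm.


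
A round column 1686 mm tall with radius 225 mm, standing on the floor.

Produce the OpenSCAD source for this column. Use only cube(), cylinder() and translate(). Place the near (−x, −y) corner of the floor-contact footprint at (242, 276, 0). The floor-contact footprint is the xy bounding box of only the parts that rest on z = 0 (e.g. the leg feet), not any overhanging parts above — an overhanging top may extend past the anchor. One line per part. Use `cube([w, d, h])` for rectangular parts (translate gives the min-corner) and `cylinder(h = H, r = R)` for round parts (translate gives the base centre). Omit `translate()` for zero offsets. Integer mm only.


translate([467, 501, 0]) cylinder(h = 1686, r = 225);


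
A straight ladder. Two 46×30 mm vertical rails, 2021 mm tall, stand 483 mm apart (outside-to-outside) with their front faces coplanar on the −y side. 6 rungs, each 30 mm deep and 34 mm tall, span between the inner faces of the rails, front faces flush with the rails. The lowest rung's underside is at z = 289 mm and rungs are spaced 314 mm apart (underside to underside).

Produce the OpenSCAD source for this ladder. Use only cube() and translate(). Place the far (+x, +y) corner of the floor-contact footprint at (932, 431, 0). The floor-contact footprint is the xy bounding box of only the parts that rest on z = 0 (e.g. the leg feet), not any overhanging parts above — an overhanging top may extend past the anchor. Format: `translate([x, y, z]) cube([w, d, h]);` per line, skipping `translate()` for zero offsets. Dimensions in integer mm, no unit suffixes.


// rung span = 483 - 2*46 = 391
// rung[k] z = 289 + k*314
translate([449, 401, 0]) cube([46, 30, 2021]);
translate([886, 401, 0]) cube([46, 30, 2021]);
translate([495, 401, 289]) cube([391, 30, 34]);
translate([495, 401, 603]) cube([391, 30, 34]);
translate([495, 401, 917]) cube([391, 30, 34]);
translate([495, 401, 1231]) cube([391, 30, 34]);
translate([495, 401, 1545]) cube([391, 30, 34]);
translate([495, 401, 1859]) cube([391, 30, 34]);


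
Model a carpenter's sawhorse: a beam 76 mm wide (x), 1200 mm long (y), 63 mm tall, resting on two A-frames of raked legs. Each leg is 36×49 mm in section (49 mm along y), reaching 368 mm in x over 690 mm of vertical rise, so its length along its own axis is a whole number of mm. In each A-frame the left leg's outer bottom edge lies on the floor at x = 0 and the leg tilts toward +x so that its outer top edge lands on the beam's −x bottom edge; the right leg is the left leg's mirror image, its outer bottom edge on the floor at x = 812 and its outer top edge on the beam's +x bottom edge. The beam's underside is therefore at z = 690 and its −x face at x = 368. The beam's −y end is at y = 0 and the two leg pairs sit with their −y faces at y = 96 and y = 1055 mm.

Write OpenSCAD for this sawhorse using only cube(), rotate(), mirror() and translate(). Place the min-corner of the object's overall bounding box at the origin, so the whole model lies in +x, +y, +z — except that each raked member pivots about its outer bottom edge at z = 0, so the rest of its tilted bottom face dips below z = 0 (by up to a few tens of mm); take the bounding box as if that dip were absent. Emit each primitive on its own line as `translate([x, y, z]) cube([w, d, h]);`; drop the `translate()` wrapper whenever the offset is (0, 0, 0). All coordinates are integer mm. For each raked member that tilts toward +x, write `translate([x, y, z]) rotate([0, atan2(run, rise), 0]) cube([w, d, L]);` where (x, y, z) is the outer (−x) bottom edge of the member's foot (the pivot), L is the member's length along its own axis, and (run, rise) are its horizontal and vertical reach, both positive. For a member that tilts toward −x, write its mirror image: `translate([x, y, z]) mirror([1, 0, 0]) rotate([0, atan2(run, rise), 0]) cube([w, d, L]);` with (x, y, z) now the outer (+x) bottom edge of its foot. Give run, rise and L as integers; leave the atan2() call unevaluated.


translate([368, 0, 690]) cube([76, 1200, 63]);
translate([0, 96, 0]) rotate([0, atan2(368, 690), 0]) cube([36, 49, 782]);
translate([812, 96, 0]) mirror([1, 0, 0]) rotate([0, atan2(368, 690), 0]) cube([36, 49, 782]);
translate([0, 1055, 0]) rotate([0, atan2(368, 690), 0]) cube([36, 49, 782]);
translate([812, 1055, 0]) mirror([1, 0, 0]) rotate([0, atan2(368, 690), 0]) cube([36, 49, 782]);


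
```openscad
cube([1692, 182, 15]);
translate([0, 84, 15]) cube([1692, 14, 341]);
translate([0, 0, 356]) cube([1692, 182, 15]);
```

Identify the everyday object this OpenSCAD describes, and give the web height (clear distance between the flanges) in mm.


An I-beam. The web height is 341 mm.

Two wide flanges with a thin centred web — an I-beam. Overall 371 mm minus two 15 mm flanges gives a web of 371 − 2·15 = 341 mm.


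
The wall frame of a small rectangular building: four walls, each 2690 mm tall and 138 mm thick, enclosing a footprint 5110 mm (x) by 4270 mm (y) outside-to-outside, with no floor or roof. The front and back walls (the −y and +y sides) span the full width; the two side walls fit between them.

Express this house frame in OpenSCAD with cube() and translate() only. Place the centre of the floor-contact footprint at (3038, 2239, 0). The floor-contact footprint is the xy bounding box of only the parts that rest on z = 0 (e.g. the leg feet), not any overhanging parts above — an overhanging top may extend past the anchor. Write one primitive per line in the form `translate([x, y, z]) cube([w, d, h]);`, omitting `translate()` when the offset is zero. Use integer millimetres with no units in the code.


translate([483, 104, 0]) cube([5110, 138, 2690]);
translate([483, 4236, 0]) cube([5110, 138, 2690]);
translate([483, 242, 0]) cube([138, 3994, 2690]);
translate([5455, 242, 0]) cube([138, 3994, 2690]);


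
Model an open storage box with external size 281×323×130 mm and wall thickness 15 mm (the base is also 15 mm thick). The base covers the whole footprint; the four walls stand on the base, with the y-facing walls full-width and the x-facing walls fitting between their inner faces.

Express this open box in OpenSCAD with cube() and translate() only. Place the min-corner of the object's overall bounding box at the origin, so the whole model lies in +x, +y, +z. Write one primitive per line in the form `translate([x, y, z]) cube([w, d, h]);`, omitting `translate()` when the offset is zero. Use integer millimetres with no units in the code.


cube([281, 323, 15]);
translate([0, 0, 15]) cube([281, 15, 115]);
translate([0, 308, 15]) cube([281, 15, 115]);
translate([0, 15, 15]) cube([15, 293, 115]);
translate([266, 15, 15]) cube([15, 293, 115]);


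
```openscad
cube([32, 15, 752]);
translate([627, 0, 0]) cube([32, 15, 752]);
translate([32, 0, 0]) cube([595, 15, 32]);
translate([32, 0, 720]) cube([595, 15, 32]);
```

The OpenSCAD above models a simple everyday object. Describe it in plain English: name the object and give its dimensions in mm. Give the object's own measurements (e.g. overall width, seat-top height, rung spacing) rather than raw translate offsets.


A rectangular picture frame lying in the x–z plane (depth along y). The opening is 595 mm wide (x) by 688 mm tall (z), surrounded by a border 32 mm wide on all four sides. The frame is 15 mm deep and is made of two full-height vertical stiles with two horizontal rails fitted between them.


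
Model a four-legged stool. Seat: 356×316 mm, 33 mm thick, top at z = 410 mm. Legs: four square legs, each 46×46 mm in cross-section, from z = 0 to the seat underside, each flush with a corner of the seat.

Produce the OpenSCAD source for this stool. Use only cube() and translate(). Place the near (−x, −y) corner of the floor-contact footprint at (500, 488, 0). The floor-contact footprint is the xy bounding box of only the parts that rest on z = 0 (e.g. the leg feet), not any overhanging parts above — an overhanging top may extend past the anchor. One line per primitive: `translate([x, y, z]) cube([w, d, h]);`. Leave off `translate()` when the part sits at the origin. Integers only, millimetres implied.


translate([500, 488, 377]) cube([356, 316, 33]);
translate([500, 488, 0]) cube([46, 46, 377]);
translate([810, 488, 0]) cube([46, 46, 377]);
translate([500, 758, 0]) cube([46, 46, 377]);
translate([810, 758, 0]) cube([46, 46, 377]);


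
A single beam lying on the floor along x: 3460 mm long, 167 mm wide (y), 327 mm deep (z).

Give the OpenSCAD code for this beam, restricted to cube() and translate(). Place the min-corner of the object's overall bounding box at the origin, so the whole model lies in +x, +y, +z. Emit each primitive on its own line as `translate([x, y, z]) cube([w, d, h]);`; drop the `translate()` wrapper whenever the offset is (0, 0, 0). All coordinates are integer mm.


cube([3460, 167, 327]);


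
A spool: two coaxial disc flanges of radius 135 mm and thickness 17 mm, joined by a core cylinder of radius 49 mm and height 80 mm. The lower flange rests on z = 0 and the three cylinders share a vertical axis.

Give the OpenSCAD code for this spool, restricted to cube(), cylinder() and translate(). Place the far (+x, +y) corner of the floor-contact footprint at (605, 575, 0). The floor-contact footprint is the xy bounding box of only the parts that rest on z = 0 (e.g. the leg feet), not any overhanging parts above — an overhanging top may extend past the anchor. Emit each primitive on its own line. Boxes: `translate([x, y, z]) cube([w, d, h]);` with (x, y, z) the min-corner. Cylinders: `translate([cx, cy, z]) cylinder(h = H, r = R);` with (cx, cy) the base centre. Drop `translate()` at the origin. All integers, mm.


translate([470, 440, 0]) cylinder(h = 17, r = 135);
translate([470, 440, 17]) cylinder(h = 80, r = 49);
translate([470, 440, 97]) cylinder(h = 17, r = 135);


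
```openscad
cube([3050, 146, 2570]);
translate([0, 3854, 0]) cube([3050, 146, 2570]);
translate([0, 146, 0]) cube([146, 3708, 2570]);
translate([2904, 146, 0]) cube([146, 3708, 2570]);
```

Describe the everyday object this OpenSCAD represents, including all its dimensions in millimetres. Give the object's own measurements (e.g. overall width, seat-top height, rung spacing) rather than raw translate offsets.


The wall frame of a small rectangular building: four walls, each 2570 mm tall and 146 mm thick, enclosing a footprint 3050 mm (x) by 4000 mm (y) outside-to-outside, with no floor or roof. The front and back walls (the −y and +y sides) span the full width; the two side walls fit between them.


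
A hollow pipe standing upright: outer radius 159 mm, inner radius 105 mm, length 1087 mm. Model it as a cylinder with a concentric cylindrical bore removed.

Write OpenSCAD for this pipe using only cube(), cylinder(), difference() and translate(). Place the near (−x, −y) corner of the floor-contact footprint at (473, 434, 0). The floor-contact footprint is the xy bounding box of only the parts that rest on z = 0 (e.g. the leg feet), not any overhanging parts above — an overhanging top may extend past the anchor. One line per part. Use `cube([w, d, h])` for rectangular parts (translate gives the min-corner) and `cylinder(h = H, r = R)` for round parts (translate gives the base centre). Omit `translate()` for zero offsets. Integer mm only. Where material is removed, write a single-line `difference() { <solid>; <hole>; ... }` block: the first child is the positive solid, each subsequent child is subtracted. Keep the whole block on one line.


difference() { translate([632, 593, 0]) cylinder(h = 1087, r = 159); translate([632, 593, 0]) cylinder(h = 1087, r = 105); }


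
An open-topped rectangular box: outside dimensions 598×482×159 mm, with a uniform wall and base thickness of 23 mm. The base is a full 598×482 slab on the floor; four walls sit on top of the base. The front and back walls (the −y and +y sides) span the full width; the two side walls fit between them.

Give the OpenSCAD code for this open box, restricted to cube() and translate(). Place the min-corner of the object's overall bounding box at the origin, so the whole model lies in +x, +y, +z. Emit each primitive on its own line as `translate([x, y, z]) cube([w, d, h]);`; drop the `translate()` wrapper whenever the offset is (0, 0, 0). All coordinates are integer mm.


cube([598, 482, 23]);
translate([0, 0, 23]) cube([598, 23, 136]);
translate([0, 459, 23]) cube([598, 23, 136]);
translate([0, 23, 23]) cube([23, 436, 136]);
translate([575, 23, 23]) cube([23, 436, 136]);
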